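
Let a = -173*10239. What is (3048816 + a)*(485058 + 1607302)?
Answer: 2672925036840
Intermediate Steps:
a = -1771347
(3048816 + a)*(485058 + 1607302) = (3048816 - 1771347)*(485058 + 1607302) = 1277469*2092360 = 2672925036840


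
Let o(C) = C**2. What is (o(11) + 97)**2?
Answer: 47524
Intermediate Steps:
(o(11) + 97)**2 = (11**2 + 97)**2 = (121 + 97)**2 = 218**2 = 47524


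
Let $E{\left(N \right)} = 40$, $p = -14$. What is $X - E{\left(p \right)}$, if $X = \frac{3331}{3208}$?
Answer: $- \frac{124989}{3208} \approx -38.962$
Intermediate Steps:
$X = \frac{3331}{3208}$ ($X = 3331 \cdot \frac{1}{3208} = \frac{3331}{3208} \approx 1.0383$)
$X - E{\left(p \right)} = \frac{3331}{3208} - 40 = - \frac{124989}{3208}$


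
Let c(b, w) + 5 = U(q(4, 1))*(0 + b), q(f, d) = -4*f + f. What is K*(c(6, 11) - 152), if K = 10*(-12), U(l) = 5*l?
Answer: 62040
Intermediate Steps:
q(f, d) = -3*f
c(b, w) = -5 - 60*b (c(b, w) = -5 + (5*(-3*4))*(0 + b) = -5 + (5*(-12))*b = -5 - 60*b)
K = -120
K*(c(6, 11) - 152) = -120*((-5 - 60*6) - 152) = -120*((-5 - 360) - 152) = -120*(-365 - 152) = -120*(-517) = 62040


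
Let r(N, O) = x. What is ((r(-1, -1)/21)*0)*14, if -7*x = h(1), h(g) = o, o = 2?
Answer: 0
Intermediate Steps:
h(g) = 2
x = -2/7 (x = -⅐*2 = -2/7 ≈ -0.28571)
r(N, O) = -2/7
((r(-1, -1)/21)*0)*14 = (-2/7/21*0)*14 = (-2/7*1/21*0)*14 = -2/147*0*14 = 0*14 = 0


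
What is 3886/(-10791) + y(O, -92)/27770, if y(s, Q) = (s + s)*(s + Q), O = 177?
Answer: 21678697/29966607 ≈ 0.72343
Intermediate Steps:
y(s, Q) = 2*s*(Q + s) (y(s, Q) = (2*s)*(Q + s) = 2*s*(Q + s))
3886/(-10791) + y(O, -92)/27770 = 3886/(-10791) + (2*177*(-92 + 177))/27770 = 3886*(-1/10791) + (2*177*85)*(1/27770) = -3886/10791 + 30090*(1/27770) = -3886/10791 + 3009/2777 = 21678697/29966607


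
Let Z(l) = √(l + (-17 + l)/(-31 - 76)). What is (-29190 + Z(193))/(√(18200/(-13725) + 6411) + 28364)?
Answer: -454541892840/441676037393 - 45*√2090081820827/47259336001051 + 87570*√214653571/441676037393 + 233577540*√9737/47259336001051 ≈ -1.0257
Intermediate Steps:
Z(l) = √(17/107 + 106*l/107) (Z(l) = √(l + (-17 + l)/(-107)) = √(l + (-17 + l)*(-1/107)) = √(l + (17/107 - l/107)) = √(17/107 + 106*l/107))
(-29190 + Z(193))/(√(18200/(-13725) + 6411) + 28364) = (-29190 + √(1819 + 11342*193)/107)/(√(18200/(-13725) + 6411) + 28364) = (-29190 + √(1819 + 2189006)/107)/(√(18200*(-1/13725) + 6411) + 28364) = (-29190 + √2190825/107)/(√(-728/549 + 6411) + 28364) = (-29190 + (15*√9737)/107)/(√(3518911/549) + 28364) = (-29190 + 15*√9737/107)/(√214653571/183 + 28364) = (-29190 + 15*√9737/107)/(28364 + √214653571/183)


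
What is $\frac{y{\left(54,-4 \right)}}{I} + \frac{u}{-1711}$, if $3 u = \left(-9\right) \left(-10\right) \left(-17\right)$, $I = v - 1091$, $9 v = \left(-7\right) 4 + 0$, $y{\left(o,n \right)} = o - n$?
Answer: $\frac{4128828}{16848217} \approx 0.24506$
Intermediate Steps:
$v = - \frac{28}{9}$ ($v = \frac{\left(-7\right) 4 + 0}{9} = \frac{-28 + 0}{9} = \frac{1}{9} \left(-28\right) = - \frac{28}{9} \approx -3.1111$)
$I = - \frac{9847}{9}$ ($I = - \frac{28}{9} - 1091 = - \frac{9847}{9} \approx -1094.1$)
$u = -510$ ($u = \frac{\left(-9\right) \left(-10\right) \left(-17\right)}{3} = \frac{90 \left(-17\right)}{3} = \frac{1}{3} \left(-1530\right) = -510$)
$\frac{y{\left(54,-4 \right)}}{I} + \frac{u}{-1711} = \frac{54 - -4}{- \frac{9847}{9}} - \frac{510}{-1711} = \left(54 + 4\right) \left(- \frac{9}{9847}\right) - - \frac{510}{1711} = 58 \left(- \frac{9}{9847}\right) + \frac{510}{1711} = - \frac{522}{9847} + \frac{510}{1711} = \frac{4128828}{16848217}$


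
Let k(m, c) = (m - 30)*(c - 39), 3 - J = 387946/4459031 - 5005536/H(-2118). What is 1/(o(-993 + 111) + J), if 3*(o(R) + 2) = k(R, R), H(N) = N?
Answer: 1574037943/436986903159981 ≈ 3.6020e-6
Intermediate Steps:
J = -3715388197045/1574037943 (J = 3 - (387946/4459031 - 5005536/(-2118)) = 3 - (387946*(1/4459031) - 5005536*(-1/2118)) = 3 - (387946/4459031 + 834256/353) = 3 - 1*3720110310874/1574037943 = 3 - 3720110310874/1574037943 = -3715388197045/1574037943 ≈ -2360.4)
k(m, c) = (-39 + c)*(-30 + m) (k(m, c) = (-30 + m)*(-39 + c) = (-39 + c)*(-30 + m))
o(R) = 388 - 23*R + R²/3 (o(R) = -2 + (1170 - 39*R - 30*R + R*R)/3 = -2 + (1170 - 39*R - 30*R + R²)/3 = -2 + (1170 + R² - 69*R)/3 = -2 + (390 - 23*R + R²/3) = 388 - 23*R + R²/3)
1/(o(-993 + 111) + J) = 1/((388 - 23*(-993 + 111) + (-993 + 111)²/3) - 3715388197045/1574037943) = 1/((388 - 23*(-882) + (⅓)*(-882)²) - 3715388197045/1574037943) = 1/((388 + 20286 + (⅓)*777924) - 3715388197045/1574037943) = 1/((388 + 20286 + 259308) - 3715388197045/1574037943) = 1/(279982 - 3715388197045/1574037943) = 1/(436986903159981/1574037943) = 1574037943/436986903159981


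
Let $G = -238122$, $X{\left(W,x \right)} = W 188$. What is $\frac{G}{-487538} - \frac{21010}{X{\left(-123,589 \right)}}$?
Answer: $\frac{3937376627}{2818457178} \approx 1.397$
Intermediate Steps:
$X{\left(W,x \right)} = 188 W$
$\frac{G}{-487538} - \frac{21010}{X{\left(-123,589 \right)}} = - \frac{238122}{-487538} - \frac{21010}{188 \left(-123\right)} = \left(-238122\right) \left(- \frac{1}{487538}\right) - \frac{21010}{-23124} = \frac{119061}{243769} - - \frac{10505}{11562} = \frac{119061}{243769} + \frac{10505}{11562} = \frac{3937376627}{2818457178}$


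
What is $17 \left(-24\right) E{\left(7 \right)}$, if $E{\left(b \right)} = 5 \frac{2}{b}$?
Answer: $- \frac{4080}{7} \approx -582.86$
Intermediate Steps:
$E{\left(b \right)} = \frac{10}{b}$
$17 \left(-24\right) E{\left(7 \right)} = 17 \left(-24\right) \frac{10}{7} = - 408 \cdot 10 \cdot \frac{1}{7} = \left(-408\right) \frac{10}{7} = - \frac{4080}{7}$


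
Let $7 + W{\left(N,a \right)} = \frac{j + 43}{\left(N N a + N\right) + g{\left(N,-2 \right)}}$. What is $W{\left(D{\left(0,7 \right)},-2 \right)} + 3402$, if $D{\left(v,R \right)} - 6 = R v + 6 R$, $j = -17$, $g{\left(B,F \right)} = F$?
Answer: $\frac{7743982}{2281} \approx 3395.0$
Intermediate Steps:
$D{\left(v,R \right)} = 6 + 6 R + R v$ ($D{\left(v,R \right)} = 6 + \left(R v + 6 R\right) = 6 + \left(6 R + R v\right) = 6 + 6 R + R v$)
$W{\left(N,a \right)} = -7 + \frac{26}{-2 + N + a N^{2}}$ ($W{\left(N,a \right)} = -7 + \frac{-17 + 43}{\left(N N a + N\right) - 2} = -7 + \frac{26}{\left(N^{2} a + N\right) - 2} = -7 + \frac{26}{\left(a N^{2} + N\right) - 2} = -7 + \frac{26}{\left(N + a N^{2}\right) - 2} = -7 + \frac{26}{-2 + N + a N^{2}}$)
$W{\left(D{\left(0,7 \right)},-2 \right)} + 3402 = \frac{40 - 7 \left(6 + 6 \cdot 7 + 7 \cdot 0\right) - - 14 \left(6 + 6 \cdot 7 + 7 \cdot 0\right)^{2}}{-2 + \left(6 + 6 \cdot 7 + 7 \cdot 0\right) - 2 \left(6 + 6 \cdot 7 + 7 \cdot 0\right)^{2}} + 3402 = \frac{40 - 7 \left(6 + 42 + 0\right) - - 14 \left(6 + 42 + 0\right)^{2}}{-2 + \left(6 + 42 + 0\right) - 2 \left(6 + 42 + 0\right)^{2}} + 3402 = \frac{40 - 336 - - 14 \cdot 48^{2}}{-2 + 48 - 2 \cdot 48^{2}} + 3402 = \frac{40 - 336 - \left(-14\right) 2304}{-2 + 48 - 4608} + 3402 = \frac{40 - 336 + 32256}{-2 + 48 - 4608} + 3402 = \frac{1}{-4562} \cdot 31960 + 3402 = \left(- \frac{1}{4562}\right) 31960 + 3402 = - \frac{15980}{2281} + 3402 = \frac{7743982}{2281}$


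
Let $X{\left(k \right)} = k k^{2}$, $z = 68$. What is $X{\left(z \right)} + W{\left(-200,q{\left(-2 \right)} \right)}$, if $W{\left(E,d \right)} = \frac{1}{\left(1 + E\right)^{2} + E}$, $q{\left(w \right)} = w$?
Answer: $\frac{12388935233}{39401} \approx 3.1443 \cdot 10^{5}$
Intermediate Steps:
$X{\left(k \right)} = k^{3}$
$W{\left(E,d \right)} = \frac{1}{E + \left(1 + E\right)^{2}}$
$X{\left(z \right)} + W{\left(-200,q{\left(-2 \right)} \right)} = 68^{3} + \frac{1}{-200 + \left(1 - 200\right)^{2}} = 314432 + \frac{1}{-200 + \left(-199\right)^{2}} = 314432 + \frac{1}{-200 + 39601} = 314432 + \frac{1}{39401} = \frac{12388935233}{39401}$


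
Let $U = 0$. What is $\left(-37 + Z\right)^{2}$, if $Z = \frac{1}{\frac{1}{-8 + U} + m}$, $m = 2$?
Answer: $\frac{299209}{225} \approx 1329.8$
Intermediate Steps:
$Z = \frac{8}{15}$ ($Z = \frac{1}{\frac{1}{-8 + 0} + 2} = \frac{1}{\frac{1}{-8} + 2} = \frac{1}{- \frac{1}{8} + 2} = \frac{1}{\frac{15}{8}} = \frac{8}{15} \approx 0.53333$)
$\left(-37 + Z\right)^{2} = \left(-37 + \frac{8}{15}\right)^{2} = \left(- \frac{547}{15}\right)^{2} = \frac{299209}{225}$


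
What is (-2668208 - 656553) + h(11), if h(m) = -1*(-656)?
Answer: -3324105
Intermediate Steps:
h(m) = 656
(-2668208 - 656553) + h(11) = (-2668208 - 656553) + 656 = -3324761 + 656 = -3324105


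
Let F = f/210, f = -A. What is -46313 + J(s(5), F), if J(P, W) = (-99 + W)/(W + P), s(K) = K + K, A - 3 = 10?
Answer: -96676034/2087 ≈ -46323.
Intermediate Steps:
A = 13 (A = 3 + 10 = 13)
f = -13 (f = -1*13 = -13)
s(K) = 2*K
F = -13/210 ≈ -0.061905
J(P, W) = (-99 + W)/(P + W)
-46313 + J(s(5), F) = -46313 + (-99 - 13/210)/(2*5 - 13/210) = -46313 - 20803/210/(10 - 13/210) = -46313 - 20803/210/(2087/210) = -46313 + (210/2087)*(-20803/210) = -46313 - 20803/2087 = -96676034/2087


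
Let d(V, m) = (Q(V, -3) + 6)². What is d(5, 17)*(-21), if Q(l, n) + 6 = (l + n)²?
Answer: -336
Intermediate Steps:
Q(l, n) = -6 + (l + n)²
d(V, m) = (-3 + V)⁴ (d(V, m) = ((-6 + (V - 3)²) + 6)² = ((-6 + (-3 + V)²) + 6)² = ((-3 + V)²)² = (-3 + V)⁴)
d(5, 17)*(-21) = (-3 + 5)⁴*(-21) = 2⁴*(-21) = 16*(-21) = -336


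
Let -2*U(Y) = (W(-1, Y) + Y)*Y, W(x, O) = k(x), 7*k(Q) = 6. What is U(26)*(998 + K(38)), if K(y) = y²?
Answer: -5968248/7 ≈ -8.5261e+5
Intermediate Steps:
k(Q) = 6/7 (k(Q) = (⅐)*6 = 6/7)
W(x, O) = 6/7
U(Y) = -Y*(6/7 + Y)/2 (U(Y) = -(6/7 + Y)*Y/2 = -Y*(6/7 + Y)/2)
U(26)*(998 + K(38)) = (-1/14*26*(6 + 7*26))*(998 + 38²) = (-1/14*26*(6 + 182))*(998 + 1444) = -1/14*26*188*2442 = -2444/7*2442 = -5968248/7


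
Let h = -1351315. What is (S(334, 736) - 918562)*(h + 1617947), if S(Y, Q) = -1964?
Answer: -245441688432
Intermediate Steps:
(S(334, 736) - 918562)*(h + 1617947) = (-1964 - 918562)*(-1351315 + 1617947) = -920526*266632 = -245441688432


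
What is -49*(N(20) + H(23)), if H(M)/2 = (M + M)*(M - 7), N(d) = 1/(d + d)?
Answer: -2885169/40 ≈ -72129.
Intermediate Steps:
N(d) = 1/(2*d)
H(M) = 4*M*(-7 + M) (H(M) = 2*((M + M)*(M - 7)) = 2*((2*M)*(-7 + M)) = 2*(2*M*(-7 + M)) = 4*M*(-7 + M))
-49*(N(20) + H(23)) = -49*((1/2)/20 + 4*23*(-7 + 23)) = -49*((1/2)*(1/20) + 4*23*16) = -49*(1/40 + 1472) = -49*58881/40 = -2885169/40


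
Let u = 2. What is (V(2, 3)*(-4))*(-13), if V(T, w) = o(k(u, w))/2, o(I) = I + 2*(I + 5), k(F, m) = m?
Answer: 494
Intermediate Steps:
o(I) = 10 + 3*I (o(I) = I + 2*(5 + I) = I + (10 + 2*I) = 10 + 3*I)
V(T, w) = 5 + 3*w/2 (V(T, w) = (10 + 3*w)/2 = (10 + 3*w)*(1/2) = 5 + 3*w/2)
(V(2, 3)*(-4))*(-13) = ((5 + (3/2)*3)*(-4))*(-13) = ((5 + 9/2)*(-4))*(-13) = ((19/2)*(-4))*(-13) = -38*(-13) = 494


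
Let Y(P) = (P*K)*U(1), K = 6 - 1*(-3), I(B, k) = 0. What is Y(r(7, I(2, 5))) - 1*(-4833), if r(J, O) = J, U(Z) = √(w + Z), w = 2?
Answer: 4833 + 63*√3 ≈ 4942.1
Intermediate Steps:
U(Z) = √(2 + Z)
K = 9 (K = 6 + 3 = 9)
Y(P) = 9*P*√3 (Y(P) = (P*9)*√(2 + 1) = (9*P)*√3 = 9*P*√3)
Y(r(7, I(2, 5))) - 1*(-4833) = 9*7*√3 - 1*(-4833) = 63*√3 + 4833 = 4833 + 63*√3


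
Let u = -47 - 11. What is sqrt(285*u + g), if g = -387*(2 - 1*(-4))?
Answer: 2*I*sqrt(4713) ≈ 137.3*I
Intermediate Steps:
g = -2322 (g = -387*(2 + 4) = -387*6 = -2322)
u = -58
sqrt(285*u + g) = sqrt(285*(-58) - 2322) = sqrt(-16530 - 2322) = sqrt(-18852) = 2*I*sqrt(4713)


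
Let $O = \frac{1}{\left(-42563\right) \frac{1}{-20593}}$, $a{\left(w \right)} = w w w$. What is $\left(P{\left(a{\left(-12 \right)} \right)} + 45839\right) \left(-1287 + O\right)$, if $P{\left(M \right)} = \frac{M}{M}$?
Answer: $- \frac{2510106169920}{42563} \approx -5.8974 \cdot 10^{7}$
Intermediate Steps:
$a{\left(w \right)} = w^{3}$ ($a{\left(w \right)} = w^{2} w = w^{3}$)
$O = \frac{20593}{42563}$ ($O = \frac{1}{\left(-42563\right) \left(- \frac{1}{20593}\right)} = \frac{1}{\frac{42563}{20593}} = \frac{20593}{42563} \approx 0.48382$)
$P{\left(M \right)} = 1$
$\left(P{\left(a{\left(-12 \right)} \right)} + 45839\right) \left(-1287 + O\right) = \left(1 + 45839\right) \left(-1287 + \frac{20593}{42563}\right) = 45840 \left(- \frac{54757988}{42563}\right) = - \frac{2510106169920}{42563}$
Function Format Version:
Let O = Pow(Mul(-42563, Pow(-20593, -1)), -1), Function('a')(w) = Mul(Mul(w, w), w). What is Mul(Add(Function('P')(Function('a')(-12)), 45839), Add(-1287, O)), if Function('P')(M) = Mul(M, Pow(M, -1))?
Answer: Rational(-2510106169920, 42563) ≈ -5.8974e+7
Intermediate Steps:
Function('a')(w) = Pow(w, 3) (Function('a')(w) = Mul(Pow(w, 2), w) = Pow(w, 3))
O = Rational(20593, 42563) (O = Pow(Mul(-42563, Rational(-1, 20593)), -1) = Pow(Rational(42563, 20593), -1) = Rational(20593, 42563) ≈ 0.48382)
Function('P')(M) = 1
Mul(Add(Function('P')(Function('a')(-12)), 45839), Add(-1287, O)) = Mul(Add(1, 45839), Add(-1287, Rational(20593, 42563))) = Mul(45840, Rational(-54757988, 42563)) = Rational(-2510106169920, 42563)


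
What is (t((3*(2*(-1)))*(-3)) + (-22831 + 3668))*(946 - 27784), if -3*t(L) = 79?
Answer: 515003328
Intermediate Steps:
t(L) = -79/3 (t(L) = -1/3*79 = -79/3)
(t((3*(2*(-1)))*(-3)) + (-22831 + 3668))*(946 - 27784) = (-79/3 + (-22831 + 3668))*(946 - 27784) = (-79/3 - 19163)*(-26838) = -57568/3*(-26838) = 515003328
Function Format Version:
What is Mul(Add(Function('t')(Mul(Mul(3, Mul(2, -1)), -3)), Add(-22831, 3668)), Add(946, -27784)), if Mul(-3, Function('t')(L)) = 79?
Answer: 515003328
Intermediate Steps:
Function('t')(L) = Rational(-79, 3) (Function('t')(L) = Mul(Rational(-1, 3), 79) = Rational(-79, 3))
Mul(Add(Function('t')(Mul(Mul(3, Mul(2, -1)), -3)), Add(-22831, 3668)), Add(946, -27784)) = Mul(Add(Rational(-79, 3), Add(-22831, 3668)), Add(946, -27784)) = Mul(Add(Rational(-79, 3), -19163), -26838) = Mul(Rational(-57568, 3), -26838) = 515003328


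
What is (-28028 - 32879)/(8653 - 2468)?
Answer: -60907/6185 ≈ -9.8475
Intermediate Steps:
(-28028 - 32879)/(8653 - 2468) = -60907/6185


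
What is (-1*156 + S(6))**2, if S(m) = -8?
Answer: 26896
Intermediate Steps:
(-1*156 + S(6))**2 = (-1*156 - 8)**2 = (-156 - 8)**2 = (-164)**2 = 26896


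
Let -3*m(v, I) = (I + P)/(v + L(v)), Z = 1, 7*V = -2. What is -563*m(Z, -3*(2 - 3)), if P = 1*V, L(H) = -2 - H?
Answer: -10697/42 ≈ -254.69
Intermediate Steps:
V = -2/7 (V = (1/7)*(-2) = -2/7 ≈ -0.28571)
P = -2/7 (P = 1*(-2/7) = -2/7 ≈ -0.28571)
m(v, I) = -1/21 + I/6 (m(v, I) = -(I - 2/7)/(3*(v + (-2 - v))) = -(-2/7 + I)/(3*(-2)) = -(-2/7 + I)*(-1)/(3*2) = -(1/7 - I/2)/3 = -1/21 + I/6)
-563*m(Z, -3*(2 - 3)) = -563*(-1/21 + (-3*(2 - 3))/6) = -563*(-1/21 + (-3*(-1))/6) = -563*(-1/21 + (1/6)*3) = -563*(-1/21 + 1/2) = -563*19/42 = -10697/42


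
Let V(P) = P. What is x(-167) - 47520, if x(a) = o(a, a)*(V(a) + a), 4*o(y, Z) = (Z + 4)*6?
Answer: 34143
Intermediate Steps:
o(y, Z) = 6 + 3*Z/2 (o(y, Z) = ((Z + 4)*6)/4 = ((4 + Z)*6)/4 = (24 + 6*Z)/4 = 6 + 3*Z/2)
x(a) = 2*a*(6 + 3*a/2) (x(a) = (6 + 3*a/2)*(a + a) = (6 + 3*a/2)*(2*a) = 2*a*(6 + 3*a/2))
x(-167) - 47520 = 3*(-167)*(4 - 167) - 47520 = 3*(-167)*(-163) - 47520 = 81663 - 47520 = 34143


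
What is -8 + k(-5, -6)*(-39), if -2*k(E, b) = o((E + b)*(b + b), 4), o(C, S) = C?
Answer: 2566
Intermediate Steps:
k(E, b) = -b*(E + b) (k(E, b) = -(E + b)*(b + b)/2 = -(E + b)*2*b/2 = -b*(E + b))
-8 + k(-5, -6)*(-39) = -8 - 1*(-6)*(-5 - 6)*(-39) = -8 - 1*(-6)*(-11)*(-39) = -8 - 66*(-39) = -8 + 2574 = 2566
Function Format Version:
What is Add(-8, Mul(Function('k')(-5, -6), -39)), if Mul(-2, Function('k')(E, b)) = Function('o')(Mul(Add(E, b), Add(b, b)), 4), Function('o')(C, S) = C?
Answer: 2566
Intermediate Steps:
Function('k')(E, b) = Mul(-1, b, Add(E, b)) (Function('k')(E, b) = Mul(Rational(-1, 2), Mul(Add(E, b), Add(b, b))) = Mul(Rational(-1, 2), Mul(Add(E, b), Mul(2, b))) = Mul(Rational(-1, 2), Mul(2, b, Add(E, b))) = Mul(-1, b, Add(E, b)))
Add(-8, Mul(Function('k')(-5, -6), -39)) = Add(-8, Mul(Mul(-1, -6, Add(-5, -6)), -39)) = Add(-8, Mul(Mul(-1, -6, -11), -39)) = Add(-8, Mul(-66, -39)) = Add(-8, 2574) = 2566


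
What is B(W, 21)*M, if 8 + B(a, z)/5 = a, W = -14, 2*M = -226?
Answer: 12430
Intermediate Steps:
M = -113 (M = (½)*(-226) = -113)
B(a, z) = -40 + 5*a
B(W, 21)*M = (-40 + 5*(-14))*(-113) = (-40 - 70)*(-113) = -110*(-113) = 12430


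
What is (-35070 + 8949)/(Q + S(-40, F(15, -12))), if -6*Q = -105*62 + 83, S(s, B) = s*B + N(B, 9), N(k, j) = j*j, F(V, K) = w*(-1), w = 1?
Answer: -156726/7153 ≈ -21.911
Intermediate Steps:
F(V, K) = -1 (F(V, K) = 1*(-1) = -1)
N(k, j) = j²
S(s, B) = 81 + B*s (S(s, B) = s*B + 9² = B*s + 81 = 81 + B*s)
Q = 6427/6 (Q = -(-105*62 + 83)/6 = -(-6510 + 83)/6 = -⅙*(-6427) = 6427/6 ≈ 1071.2)
(-35070 + 8949)/(Q + S(-40, F(15, -12))) = (-35070 + 8949)/(6427/6 + (81 - 1*(-40))) = -26121/(6427/6 + (81 + 40)) = -26121/(6427/6 + 121) = -26121/7153/6 = -26121*6/7153 = -156726/7153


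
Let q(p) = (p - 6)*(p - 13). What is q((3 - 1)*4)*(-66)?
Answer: 660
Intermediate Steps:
q(p) = (-13 + p)*(-6 + p) (q(p) = (-6 + p)*(-13 + p) = (-13 + p)*(-6 + p))
q((3 - 1)*4)*(-66) = (78 + ((3 - 1)*4)² - 19*(3 - 1)*4)*(-66) = (78 + (2*4)² - 38*4)*(-66) = (78 + 8² - 19*8)*(-66) = (78 + 64 - 152)*(-66) = -10*(-66) = 660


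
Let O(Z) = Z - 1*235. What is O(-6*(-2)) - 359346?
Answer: -359569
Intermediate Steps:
O(Z) = -235 + Z (O(Z) = Z - 235 = -235 + Z)
O(-6*(-2)) - 359346 = (-235 - 6*(-2)) - 359346 = (-235 + 12) - 359346 = -223 - 359346 = -359569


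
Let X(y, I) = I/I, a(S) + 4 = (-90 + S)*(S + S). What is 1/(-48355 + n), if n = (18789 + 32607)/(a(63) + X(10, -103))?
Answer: -1135/54900057 ≈ -2.0674e-5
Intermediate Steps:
a(S) = -4 + 2*S*(-90 + S) (a(S) = -4 + (-90 + S)*(S + S) = -4 + (-90 + S)*(2*S) = -4 + 2*S*(-90 + S))
X(y, I) = 1
n = -17132/1135 (n = (18789 + 32607)/((-4 - 180*63 + 2*63**2) + 1) = 51396/((-4 - 11340 + 2*3969) + 1) = 51396/((-4 - 11340 + 7938) + 1) = 51396/(-3406 + 1) = 51396/(-3405) = 51396*(-1/3405) = -17132/1135 ≈ -15.094)
1/(-48355 + n) = 1/(-48355 - 17132/1135) = 1/(-54900057/1135) = -1135/54900057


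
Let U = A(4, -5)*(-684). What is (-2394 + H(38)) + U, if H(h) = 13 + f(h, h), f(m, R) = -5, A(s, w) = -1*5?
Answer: 1034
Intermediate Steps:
A(s, w) = -5
U = 3420 (U = -5*(-684) = 3420)
H(h) = 8 (H(h) = 13 - 5 = 8)
(-2394 + H(38)) + U = (-2394 + 8) + 3420 = -2386 + 3420 = 1034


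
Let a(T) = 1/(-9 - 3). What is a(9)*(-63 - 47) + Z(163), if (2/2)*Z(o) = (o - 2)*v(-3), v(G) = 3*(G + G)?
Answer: -17333/6 ≈ -2888.8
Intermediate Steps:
v(G) = 6*G (v(G) = 3*(2*G) = 6*G)
a(T) = -1/12 (a(T) = 1/(-12) = -1/12)
Z(o) = 36 - 18*o (Z(o) = (o - 2)*(6*(-3)) = (-2 + o)*(-18) = 36 - 18*o)
a(9)*(-63 - 47) + Z(163) = -(-63 - 47)/12 + (36 - 18*163) = -1/12*(-110) + (36 - 2934) = 55/6 - 2898 = -17333/6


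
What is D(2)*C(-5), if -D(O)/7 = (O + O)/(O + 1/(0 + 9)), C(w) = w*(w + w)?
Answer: -12600/19 ≈ -663.16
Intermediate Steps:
C(w) = 2*w**2 (C(w) = w*(2*w) = 2*w**2)
D(O) = -14*O/(1/9 + O) (D(O) = -7*(O + O)/(O + 1/(0 + 9)) = -7*2*O/(O + 1/9) = -7*2*O/(1/9 + O) = -14*O/(1/9 + O))
D(2)*C(-5) = (-126*2/(1 + 9*2))*(2*(-5)**2) = (-126*2/(1 + 18))*(2*25) = -126*2/19*50 = -126*2*1/19*50 = -252/19*50 = -12600/19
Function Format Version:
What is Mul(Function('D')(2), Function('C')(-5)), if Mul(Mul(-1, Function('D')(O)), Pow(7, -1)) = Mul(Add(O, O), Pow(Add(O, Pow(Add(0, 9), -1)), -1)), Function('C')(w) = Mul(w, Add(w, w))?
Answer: Rational(-12600, 19) ≈ -663.16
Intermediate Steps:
Function('C')(w) = Mul(2, Pow(w, 2)) (Function('C')(w) = Mul(w, Mul(2, w)) = Mul(2, Pow(w, 2)))
Function('D')(O) = Mul(-14, O, Pow(Add(Rational(1, 9), O), -1)) (Function('D')(O) = Mul(-7, Mul(Add(O, O), Pow(Add(O, Pow(Add(0, 9), -1)), -1))) = Mul(-7, Mul(Mul(2, O), Pow(Add(O, Pow(9, -1)), -1))) = Mul(-7, Mul(Mul(2, O), Pow(Add(O, Rational(1, 9)), -1))) = Mul(-7, Mul(Mul(2, O), Pow(Add(Rational(1, 9), O), -1))) = Mul(-7, Mul(2, O, Pow(Add(Rational(1, 9), O), -1))) = Mul(-14, O, Pow(Add(Rational(1, 9), O), -1)))
Mul(Function('D')(2), Function('C')(-5)) = Mul(Mul(-126, 2, Pow(Add(1, Mul(9, 2)), -1)), Mul(2, Pow(-5, 2))) = Mul(Mul(-126, 2, Pow(Add(1, 18), -1)), Mul(2, 25)) = Mul(Mul(-126, 2, Pow(19, -1)), 50) = Mul(Mul(-126, 2, Rational(1, 19)), 50) = Mul(Rational(-252, 19), 50) = Rational(-12600, 19)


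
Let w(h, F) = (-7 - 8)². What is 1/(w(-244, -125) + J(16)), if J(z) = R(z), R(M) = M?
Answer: 1/241 ≈ 0.0041494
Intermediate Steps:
w(h, F) = 225 (w(h, F) = (-15)² = 225)
J(z) = z
1/(w(-244, -125) + J(16)) = 1/(225 + 16) = 1/241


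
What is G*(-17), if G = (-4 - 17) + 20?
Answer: 17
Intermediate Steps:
G = -1 (G = -21 + 20 = -1)
G*(-17) = -1*(-17) = 17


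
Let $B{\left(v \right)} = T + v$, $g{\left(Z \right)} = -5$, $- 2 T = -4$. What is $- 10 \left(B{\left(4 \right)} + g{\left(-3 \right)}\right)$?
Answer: $-10$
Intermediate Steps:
$T = 2$ ($T = \left(- \frac{1}{2}\right) \left(-4\right) = 2$)
$B{\left(v \right)} = 2 + v$
$- 10 \left(B{\left(4 \right)} + g{\left(-3 \right)}\right) = - 10 \left(\left(2 + 4\right) - 5\right) = - 10 \left(6 - 5\right) = \left(-10\right) 1 = -10$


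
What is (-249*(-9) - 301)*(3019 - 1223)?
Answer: 3484240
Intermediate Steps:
(-249*(-9) - 301)*(3019 - 1223) = (2241 - 301)*1796 = 1940*1796 = 3484240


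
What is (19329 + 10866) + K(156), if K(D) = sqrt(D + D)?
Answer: 30195 + 2*sqrt(78) ≈ 30213.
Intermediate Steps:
K(D) = sqrt(2)*sqrt(D) (K(D) = sqrt(2*D) = sqrt(2)*sqrt(D))
(19329 + 10866) + K(156) = (19329 + 10866) + sqrt(2)*sqrt(156) = 30195 + sqrt(2)*(2*sqrt(39)) = 30195 + 2*sqrt(78)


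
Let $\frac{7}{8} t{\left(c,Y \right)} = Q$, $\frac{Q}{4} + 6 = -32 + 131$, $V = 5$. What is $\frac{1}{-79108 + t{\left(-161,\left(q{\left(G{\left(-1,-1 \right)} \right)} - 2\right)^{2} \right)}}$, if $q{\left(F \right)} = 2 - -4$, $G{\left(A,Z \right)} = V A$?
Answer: $- \frac{7}{550780} \approx -1.2709 \cdot 10^{-5}$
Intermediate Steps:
$G{\left(A,Z \right)} = 5 A$
$q{\left(F \right)} = 6$ ($q{\left(F \right)} = 2 + 4 = 6$)
$Q = 372$ ($Q = -24 + 4 \left(-32 + 131\right) = -24 + 4 \cdot 99 = -24 + 396 = 372$)
$t{\left(c,Y \right)} = \frac{2976}{7}$ ($t{\left(c,Y \right)} = \frac{8}{7} \cdot 372 = \frac{2976}{7}$)
$\frac{1}{-79108 + t{\left(-161,\left(q{\left(G{\left(-1,-1 \right)} \right)} - 2\right)^{2} \right)}} = \frac{1}{-79108 + \frac{2976}{7}} = \frac{1}{- \frac{550780}{7}} = - \frac{7}{550780}$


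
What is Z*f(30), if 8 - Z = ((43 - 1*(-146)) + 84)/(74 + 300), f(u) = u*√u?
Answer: 40785*√30/187 ≈ 1194.6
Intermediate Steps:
f(u) = u^(3/2)
Z = 2719/374 (Z = 8 - ((43 - 1*(-146)) + 84)/(74 + 300) = 8 - ((43 + 146) + 84)/374 = 8 - (189 + 84)/374 = 8 - 273/374 = 2719/374 ≈ 7.2701)
Z*f(30) = 2719*30^(3/2)/374 = 2719*(30*√30)/374 = 40785*√30/187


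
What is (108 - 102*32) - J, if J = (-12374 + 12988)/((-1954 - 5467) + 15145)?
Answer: -12188779/3862 ≈ -3156.1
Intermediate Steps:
J = 307/3862 (J = 614/(-7421 + 15145) = 614/7724 = 614*(1/7724) = 307/3862 ≈ 0.079492)
(108 - 102*32) - J = (108 - 102*32) - 1*307/3862 = (108 - 3264) - 307/3862 = -3156 - 307/3862 = -12188779/3862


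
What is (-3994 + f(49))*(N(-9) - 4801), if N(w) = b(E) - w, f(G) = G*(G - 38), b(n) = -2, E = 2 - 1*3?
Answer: 16563270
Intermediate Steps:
E = -1 (E = 2 - 3 = -1)
f(G) = G*(-38 + G)
N(w) = -2 - w
(-3994 + f(49))*(N(-9) - 4801) = (-3994 + 49*(-38 + 49))*((-2 - 1*(-9)) - 4801) = (-3994 + 49*11)*((-2 + 9) - 4801) = (-3994 + 539)*(7 - 4801) = -3455*(-4794) = 16563270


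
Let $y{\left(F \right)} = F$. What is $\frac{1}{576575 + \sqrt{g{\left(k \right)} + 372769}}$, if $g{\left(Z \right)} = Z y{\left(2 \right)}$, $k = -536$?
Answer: $\frac{576575}{332438358928} - \frac{\sqrt{371697}}{332438358928} \approx 1.7325 \cdot 10^{-6}$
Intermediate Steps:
$g{\left(Z \right)} = 2 Z$ ($g{\left(Z \right)} = Z 2 = 2 Z$)
$\frac{1}{576575 + \sqrt{g{\left(k \right)} + 372769}} = \frac{1}{576575 + \sqrt{2 \left(-536\right) + 372769}} = \frac{1}{576575 + \sqrt{-1072 + 372769}} = \frac{1}{576575 + \sqrt{371697}}$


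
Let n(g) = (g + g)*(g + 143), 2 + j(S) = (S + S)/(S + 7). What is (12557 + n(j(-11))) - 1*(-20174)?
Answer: 67513/2 ≈ 33757.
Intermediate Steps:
j(S) = -2 + 2*S/(7 + S) (j(S) = -2 + (S + S)/(S + 7) = -2 + (2*S)/(7 + S) = -2 + 2*S/(7 + S))
n(g) = 2*g*(143 + g) (n(g) = (2*g)*(143 + g) = 2*g*(143 + g))
(12557 + n(j(-11))) - 1*(-20174) = (12557 + 2*(-14/(7 - 11))*(143 - 14/(7 - 11))) - 1*(-20174) = (12557 + 2*(-14/(-4))*(143 - 14/(-4))) + 20174 = (12557 + 2*(-14*(-1/4))*(143 - 14*(-1/4))) + 20174 = (12557 + 2*(7/2)*(143 + 7/2)) + 20174 = (12557 + 2*(7/2)*(293/2)) + 20174 = (12557 + 2051/2) + 20174 = 27165/2 + 20174 = 67513/2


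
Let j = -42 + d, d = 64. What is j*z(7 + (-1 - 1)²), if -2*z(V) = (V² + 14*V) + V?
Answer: -3146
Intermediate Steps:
z(V) = -15*V/2 - V²/2 (z(V) = -((V² + 14*V) + V)/2 = -(V² + 15*V)/2 = -15*V/2 - V²/2)
j = 22 (j = -42 + 64 = 22)
j*z(7 + (-1 - 1)²) = 22*(-(7 + (-1 - 1)²)*(15 + (7 + (-1 - 1)²))/2) = 22*(-(7 + (-2)²)*(15 + (7 + (-2)²))/2) = 22*(-(7 + 4)*(15 + (7 + 4))/2) = 22*(-½*11*(15 + 11)) = 22*(-½*11*26) = 22*(-143) = -3146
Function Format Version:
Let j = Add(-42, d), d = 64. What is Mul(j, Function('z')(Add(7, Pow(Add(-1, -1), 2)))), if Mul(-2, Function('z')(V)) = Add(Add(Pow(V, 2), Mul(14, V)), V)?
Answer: -3146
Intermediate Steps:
Function('z')(V) = Add(Mul(Rational(-15, 2), V), Mul(Rational(-1, 2), Pow(V, 2))) (Function('z')(V) = Mul(Rational(-1, 2), Add(Add(Pow(V, 2), Mul(14, V)), V)) = Mul(Rational(-1, 2), Add(Pow(V, 2), Mul(15, V))) = Add(Mul(Rational(-15, 2), V), Mul(Rational(-1, 2), Pow(V, 2))))
j = 22 (j = Add(-42, 64) = 22)
Mul(j, Function('z')(Add(7, Pow(Add(-1, -1), 2)))) = Mul(22, Mul(Rational(-1, 2), Add(7, Pow(Add(-1, -1), 2)), Add(15, Add(7, Pow(Add(-1, -1), 2))))) = Mul(22, Mul(Rational(-1, 2), Add(7, Pow(-2, 2)), Add(15, Add(7, Pow(-2, 2))))) = Mul(22, Mul(Rational(-1, 2), Add(7, 4), Add(15, Add(7, 4)))) = Mul(22, Mul(Rational(-1, 2), 11, Add(15, 11))) = Mul(22, Mul(Rational(-1, 2), 11, 26)) = Mul(22, -143) = -3146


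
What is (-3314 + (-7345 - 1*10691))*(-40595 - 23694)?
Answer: 1372570150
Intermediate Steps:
(-3314 + (-7345 - 1*10691))*(-40595 - 23694) = (-3314 + (-7345 - 10691))*(-64289) = (-3314 - 18036)*(-64289) = -21350*(-64289) = 1372570150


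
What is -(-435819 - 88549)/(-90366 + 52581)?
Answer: -524368/37785 ≈ -13.878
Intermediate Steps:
-(-435819 - 88549)/(-90366 + 52581) = -(-524368)/(-37785) = -(-524368)*(-1)/37785 = -1*524368/37785 = -524368/37785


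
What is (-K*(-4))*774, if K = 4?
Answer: 12384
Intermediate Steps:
(-K*(-4))*774 = (-1*4*(-4))*774 = -4*(-4)*774 = 16*774 = 12384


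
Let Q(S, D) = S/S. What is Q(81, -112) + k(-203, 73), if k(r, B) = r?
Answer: -202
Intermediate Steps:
Q(S, D) = 1
Q(81, -112) + k(-203, 73) = 1 - 203 = -202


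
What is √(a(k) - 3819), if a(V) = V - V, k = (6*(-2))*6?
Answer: I*√3819 ≈ 61.798*I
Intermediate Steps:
k = -72 (k = -12*6 = -72)
a(V) = 0
√(a(k) - 3819) = √(0 - 3819) = √(-3819) = I*√3819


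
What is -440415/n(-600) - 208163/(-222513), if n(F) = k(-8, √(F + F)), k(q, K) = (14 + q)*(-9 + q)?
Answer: 1921946971/445026 ≈ 4318.7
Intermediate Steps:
k(q, K) = (-9 + q)*(14 + q)
n(F) = -102 (n(F) = -126 + (-8)² + 5*(-8) = -126 + 64 - 40 = -102)
-440415/n(-600) - 208163/(-222513) = -440415/(-102) - 208163/(-222513) = -440415*(-1/102) - 208163*(-1/222513) = 146805/34 + 208163/222513 = 1921946971/445026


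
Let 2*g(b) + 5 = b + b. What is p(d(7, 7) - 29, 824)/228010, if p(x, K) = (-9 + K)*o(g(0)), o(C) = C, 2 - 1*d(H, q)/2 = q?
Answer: -815/91204 ≈ -0.0089360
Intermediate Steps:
d(H, q) = 4 - 2*q
g(b) = -5/2 + b (g(b) = -5/2 + (b + b)/2 = -5/2 + (2*b)/2 = -5/2 + b)
p(x, K) = 45/2 - 5*K/2 (p(x, K) = (-9 + K)*(-5/2 + 0) = (-9 + K)*(-5/2) = 45/2 - 5*K/2)
p(d(7, 7) - 29, 824)/228010 = (45/2 - 5/2*824)/228010 = (45/2 - 2060)*(1/228010) = -4075/2*1/228010 = -815/91204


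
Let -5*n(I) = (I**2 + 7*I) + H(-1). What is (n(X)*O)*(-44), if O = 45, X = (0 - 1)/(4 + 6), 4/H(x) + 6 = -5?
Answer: -10431/25 ≈ -417.24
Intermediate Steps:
H(x) = -4/11 (H(x) = 4/(-6 - 5) = 4/(-11) = 4*(-1/11) = -4/11)
X = -1/10 ≈ -0.10000
n(I) = 4/55 - 7*I/5 - I**2/5 (n(I) = -((I**2 + 7*I) - 4/11)/5 = -(-4/11 + I**2 + 7*I)/5 = 4/55 - 7*I/5 - I**2/5)
(n(X)*O)*(-44) = ((4/55 - 7/5*(-1/10) - (-1/10)**2/5)*45)*(-44) = ((4/55 + 7/50 - 1/5*1/100)*45)*(-44) = ((4/55 + 7/50 - 1/500)*45)*(-44) = ((1159/5500)*45)*(-44) = (10431/1100)*(-44) = -10431/25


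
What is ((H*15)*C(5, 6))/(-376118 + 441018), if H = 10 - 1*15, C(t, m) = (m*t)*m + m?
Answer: -279/1298 ≈ -0.21495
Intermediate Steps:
C(t, m) = m + t*m² (C(t, m) = t*m² + m = m + t*m²)
H = -5 (H = 10 - 15 = -5)
((H*15)*C(5, 6))/(-376118 + 441018) = ((-5*15)*(6*(1 + 6*5)))/(-376118 + 441018) = -450*(1 + 30)/64900 = -450*31*(1/64900) = -75*186*(1/64900) = -13950*1/64900 = -279/1298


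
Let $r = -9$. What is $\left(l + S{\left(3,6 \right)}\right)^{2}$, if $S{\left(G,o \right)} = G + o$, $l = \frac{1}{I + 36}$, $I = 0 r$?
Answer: $\frac{105625}{1296} \approx 81.501$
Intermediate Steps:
$I = 0$ ($I = 0 \left(-9\right) = 0$)
$l = \frac{1}{36}$ ($l = \frac{1}{0 + 36} = \frac{1}{36} \approx 0.027778$)
$\left(l + S{\left(3,6 \right)}\right)^{2} = \left(\frac{1}{36} + \left(3 + 6\right)\right)^{2} = \left(\frac{1}{36} + 9\right)^{2} = \left(\frac{325}{36}\right)^{2} = \frac{105625}{1296}$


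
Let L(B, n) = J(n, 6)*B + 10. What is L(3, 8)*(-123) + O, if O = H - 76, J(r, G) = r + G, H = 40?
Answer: -6432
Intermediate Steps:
J(r, G) = G + r
L(B, n) = 10 + B*(6 + n) (L(B, n) = (6 + n)*B + 10 = B*(6 + n) + 10 = 10 + B*(6 + n))
O = -36 (O = 40 - 76 = -36)
L(3, 8)*(-123) + O = (10 + 3*(6 + 8))*(-123) - 36 = (10 + 3*14)*(-123) - 36 = (10 + 42)*(-123) - 36 = 52*(-123) - 36 = -6396 - 36 = -6432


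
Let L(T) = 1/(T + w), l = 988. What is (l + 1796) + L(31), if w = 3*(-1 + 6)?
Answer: 128065/46 ≈ 2784.0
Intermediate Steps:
w = 15 (w = 3*5 = 15)
L(T) = 1/(15 + T) (L(T) = 1/(T + 15) = 1/(15 + T))
(l + 1796) + L(31) = (988 + 1796) + 1/(15 + 31) = 2784 + 1/46 = 128065/46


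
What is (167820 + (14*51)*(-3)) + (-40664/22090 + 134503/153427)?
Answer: 280756506206641/1694601215 ≈ 1.6568e+5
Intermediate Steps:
(167820 + (14*51)*(-3)) + (-40664/22090 + 134503/153427) = (167820 + 714*(-3)) + (-40664*1/22090 + 134503*(1/153427)) = (167820 - 2142) + (-20332/11045 + 134503/153427) = 165678 - 1633892129/1694601215 = 280756506206641/1694601215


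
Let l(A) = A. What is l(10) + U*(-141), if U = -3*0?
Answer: 10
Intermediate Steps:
U = 0
l(10) + U*(-141) = 10 + 0*(-141) = 10 + 0 = 10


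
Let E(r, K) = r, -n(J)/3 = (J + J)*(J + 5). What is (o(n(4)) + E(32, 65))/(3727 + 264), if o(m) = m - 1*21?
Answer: -205/3991 ≈ -0.051366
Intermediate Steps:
n(J) = -6*J*(5 + J) (n(J) = -3*(J + J)*(J + 5) = -3*2*J*(5 + J) = -6*J*(5 + J))
o(m) = -21 + m (o(m) = m - 21 = -21 + m)
(o(n(4)) + E(32, 65))/(3727 + 264) = ((-21 - 6*4*(5 + 4)) + 32)/(3727 + 264) = ((-21 - 6*4*9) + 32)/3991 = ((-21 - 216) + 32)*(1/3991) = (-237 + 32)*(1/3991) = -205*1/3991 = -205/3991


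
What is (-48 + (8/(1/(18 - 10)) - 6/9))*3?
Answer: 46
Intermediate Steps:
(-48 + (8/(1/(18 - 10)) - 6/9))*3 = (-48 + (8/(1/8) - 6*⅑))*3 = (-48 + (8/(⅛) - ⅔))*3 = (-48 + (8*8 - ⅔))*3 = (-48 + (64 - ⅔))*3 = (-48 + 190/3)*3 = (46/3)*3 = 46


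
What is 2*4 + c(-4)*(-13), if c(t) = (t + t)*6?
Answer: 632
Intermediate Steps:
c(t) = 12*t (c(t) = (2*t)*6 = 12*t)
2*4 + c(-4)*(-13) = 2*4 + (12*(-4))*(-13) = 8 - 48*(-13) = 8 + 624 = 632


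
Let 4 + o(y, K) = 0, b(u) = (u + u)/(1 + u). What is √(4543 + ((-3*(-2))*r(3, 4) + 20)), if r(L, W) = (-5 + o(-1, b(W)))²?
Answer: 3*√561 ≈ 71.056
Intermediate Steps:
b(u) = 2*u/(1 + u) (b(u) = (2*u)/(1 + u) = 2*u/(1 + u))
o(y, K) = -4 (o(y, K) = -4 + 0 = -4)
r(L, W) = 81 (r(L, W) = (-5 - 4)² = (-9)² = 81)
√(4543 + ((-3*(-2))*r(3, 4) + 20)) = √(4543 + (-3*(-2)*81 + 20)) = √(4543 + (6*81 + 20)) = √(4543 + (486 + 20)) = √(4543 + 506) = √5049 = 3*√561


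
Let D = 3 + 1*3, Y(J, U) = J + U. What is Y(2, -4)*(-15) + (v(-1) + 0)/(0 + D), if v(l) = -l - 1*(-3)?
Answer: 92/3 ≈ 30.667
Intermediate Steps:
v(l) = 3 - l (v(l) = -l + 3 = 3 - l)
D = 6 (D = 3 + 3 = 6)
Y(2, -4)*(-15) + (v(-1) + 0)/(0 + D) = (2 - 4)*(-15) + ((3 - 1*(-1)) + 0)/(0 + 6) = -2*(-15) + ((3 + 1) + 0)/6 = 30 + (4 + 0)*(⅙) = 30 + 4*(⅙) = 30 + ⅔ = 92/3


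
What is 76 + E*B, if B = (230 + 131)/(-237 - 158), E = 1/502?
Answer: 15069679/198290 ≈ 75.998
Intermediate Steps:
E = 1/502 ≈ 0.0019920
B = -361/395 (B = 361/(-395) = 361*(-1/395) = -361/395 ≈ -0.91392)
76 + E*B = 76 + (1/502)*(-361/395) = 76 - 361/198290 = 15069679/198290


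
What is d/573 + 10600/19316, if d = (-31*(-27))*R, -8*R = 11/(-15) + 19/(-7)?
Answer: 152147557/129127460 ≈ 1.1783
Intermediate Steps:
R = 181/420 (R = -(11/(-15) + 19/(-7))/8 = -(11*(-1/15) + 19*(-⅐))/8 = -(-11/15 - 19/7)/8 = -⅛*(-362/105) = 181/420 ≈ 0.43095)
d = 50499/140 (d = -31*(-27)*(181/420) = 837*(181/420) = 50499/140 ≈ 360.71)
d/573 + 10600/19316 = (50499/140)/573 + 10600/19316 = (50499/140)*(1/573) + 10600*(1/19316) = 16833/26740 + 2650/4829 = 152147557/129127460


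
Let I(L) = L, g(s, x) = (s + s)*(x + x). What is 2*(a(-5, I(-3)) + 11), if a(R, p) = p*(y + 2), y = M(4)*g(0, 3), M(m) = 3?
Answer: 10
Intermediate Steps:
g(s, x) = 4*s*x (g(s, x) = (2*s)*(2*x) = 4*s*x)
y = 0 (y = 3*(4*0*3) = 3*0 = 0)
a(R, p) = 2*p (a(R, p) = p*(0 + 2) = p*2 = 2*p)
2*(a(-5, I(-3)) + 11) = 2*(2*(-3) + 11) = 2*(-6 + 11) = 2*5 = 10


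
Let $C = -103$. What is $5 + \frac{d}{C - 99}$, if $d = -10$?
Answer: $\frac{510}{101} \approx 5.0495$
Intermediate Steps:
$5 + \frac{d}{C - 99} = 5 + \frac{1}{-103 - 99} \left(-10\right) = 5 + \frac{1}{-202} \left(-10\right) = 5 - - \frac{5}{101} = 5 + \frac{5}{101} = \frac{510}{101}$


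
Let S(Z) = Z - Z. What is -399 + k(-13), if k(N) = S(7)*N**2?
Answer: -399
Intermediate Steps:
S(Z) = 0
k(N) = 0 (k(N) = 0*N**2 = 0)
-399 + k(-13) = -399 + 0 = -399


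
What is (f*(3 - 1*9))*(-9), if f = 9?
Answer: 486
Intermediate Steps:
(f*(3 - 1*9))*(-9) = (9*(3 - 1*9))*(-9) = (9*(3 - 9))*(-9) = (9*(-6))*(-9) = -54*(-9) = 486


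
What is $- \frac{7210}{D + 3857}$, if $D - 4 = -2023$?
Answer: $- \frac{3605}{919} \approx -3.9227$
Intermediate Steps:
$D = -2019$ ($D = 4 - 2023 = -2019$)
$- \frac{7210}{D + 3857} = - \frac{7210}{-2019 + 3857} = - \frac{7210}{1838} = \left(-7210\right) \frac{1}{1838} = - \frac{3605}{919}$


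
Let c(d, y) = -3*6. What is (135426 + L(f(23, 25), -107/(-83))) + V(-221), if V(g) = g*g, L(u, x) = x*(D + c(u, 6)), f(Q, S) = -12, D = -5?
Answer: 15291700/83 ≈ 1.8424e+5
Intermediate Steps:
c(d, y) = -18
L(u, x) = -23*x (L(u, x) = x*(-5 - 18) = x*(-23) = -23*x)
V(g) = g²
(135426 + L(f(23, 25), -107/(-83))) + V(-221) = (135426 - (-2461)/(-83)) + (-221)² = (135426 - (-2461)*(-1)/83) + 48841 = (135426 - 23*107/83) + 48841 = (135426 - 2461/83) + 48841 = 11237897/83 + 48841 = 15291700/83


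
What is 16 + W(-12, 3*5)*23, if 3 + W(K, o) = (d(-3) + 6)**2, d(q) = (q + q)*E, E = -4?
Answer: 20647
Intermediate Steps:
d(q) = -8*q (d(q) = (q + q)*(-4) = (2*q)*(-4) = -8*q)
W(K, o) = 897 (W(K, o) = -3 + (-8*(-3) + 6)**2 = -3 + (24 + 6)**2 = -3 + 30**2 = -3 + 900 = 897)
16 + W(-12, 3*5)*23 = 16 + 897*23 = 16 + 20631 = 20647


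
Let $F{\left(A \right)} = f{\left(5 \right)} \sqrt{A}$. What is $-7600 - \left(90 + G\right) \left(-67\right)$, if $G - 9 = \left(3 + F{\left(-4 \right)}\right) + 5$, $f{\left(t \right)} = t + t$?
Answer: $-431 + 1340 i \approx -431.0 + 1340.0 i$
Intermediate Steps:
$f{\left(t \right)} = 2 t$
$F{\left(A \right)} = 10 \sqrt{A}$ ($F{\left(A \right)} = 2 \cdot 5 \sqrt{A} = 10 \sqrt{A}$)
$G = 17 + 20 i$ ($G = 9 + \left(\left(3 + 10 \sqrt{-4}\right) + 5\right) = 9 + \left(\left(3 + 10 \cdot 2 i\right) + 5\right) = 9 + \left(\left(3 + 20 i\right) + 5\right) = 9 + \left(8 + 20 i\right) = 17 + 20 i \approx 17.0 + 20.0 i$)
$-7600 - \left(90 + G\right) \left(-67\right) = -7600 - \left(90 + \left(17 + 20 i\right)\right) \left(-67\right) = -7600 - \left(107 + 20 i\right) \left(-67\right) = -7600 - \left(-7169 - 1340 i\right) = -7600 + \left(7169 + 1340 i\right) = -431 + 1340 i$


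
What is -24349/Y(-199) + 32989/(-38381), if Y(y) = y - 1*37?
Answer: 926753565/9057916 ≈ 102.31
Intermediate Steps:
Y(y) = -37 + y (Y(y) = y - 37 = -37 + y)
-24349/Y(-199) + 32989/(-38381) = -24349/(-37 - 199) + 32989/(-38381) = -24349/(-236) + 32989*(-1/38381) = -24349*(-1/236) - 32989/38381 = 24349/236 - 32989/38381 = 926753565/9057916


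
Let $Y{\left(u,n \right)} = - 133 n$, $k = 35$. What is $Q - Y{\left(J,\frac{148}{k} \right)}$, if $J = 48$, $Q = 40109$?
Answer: $\frac{203357}{5} \approx 40671.0$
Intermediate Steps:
$Q - Y{\left(J,\frac{148}{k} \right)} = 40109 - - 133 \cdot \frac{148}{35} = 40109 - - 133 \cdot 148 \cdot \frac{1}{35} = 40109 - \left(-133\right) \frac{148}{35} = 40109 - - \frac{2812}{5} = 40109 + \frac{2812}{5} = \frac{203357}{5}$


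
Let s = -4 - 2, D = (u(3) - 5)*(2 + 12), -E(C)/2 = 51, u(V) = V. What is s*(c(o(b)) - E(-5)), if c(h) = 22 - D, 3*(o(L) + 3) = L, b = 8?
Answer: -912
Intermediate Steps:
E(C) = -102 (E(C) = -2*51 = -102)
D = -28 (D = (3 - 5)*(2 + 12) = -2*14 = -28)
o(L) = -3 + L/3
s = -6
c(h) = 50 (c(h) = 22 - 1*(-28) = 22 + 28 = 50)
s*(c(o(b)) - E(-5)) = -6*(50 - 1*(-102)) = -6*(50 + 102) = -6*152 = -912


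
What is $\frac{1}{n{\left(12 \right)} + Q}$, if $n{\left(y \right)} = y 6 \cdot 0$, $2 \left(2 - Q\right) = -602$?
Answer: $\frac{1}{303} \approx 0.0033003$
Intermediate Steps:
$Q = 303$ ($Q = 2 - -301 = 2 + 301 = 303$)
$n{\left(y \right)} = 0$ ($n{\left(y \right)} = 6 y 0 = 0$)
$\frac{1}{n{\left(12 \right)} + Q} = \frac{1}{0 + 303} = \frac{1}{303}$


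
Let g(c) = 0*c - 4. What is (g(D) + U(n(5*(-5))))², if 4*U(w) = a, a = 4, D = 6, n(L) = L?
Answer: 9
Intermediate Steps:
g(c) = -4 (g(c) = 0 - 4 = -4)
U(w) = 1 (U(w) = (¼)*4 = 1)
(g(D) + U(n(5*(-5))))² = (-4 + 1)² = (-3)² = 9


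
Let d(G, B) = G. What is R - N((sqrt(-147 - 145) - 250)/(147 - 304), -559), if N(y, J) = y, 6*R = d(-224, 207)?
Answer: -18334/471 + 2*I*sqrt(73)/157 ≈ -38.926 + 0.10884*I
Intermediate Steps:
R = -112/3 (R = (1/6)*(-224) = -112/3 ≈ -37.333)
R - N((sqrt(-147 - 145) - 250)/(147 - 304), -559) = -112/3 - (sqrt(-147 - 145) - 250)/(147 - 304) = -112/3 - (sqrt(-292) - 250)/(-157) = -112/3 - (2*I*sqrt(73) - 250)*(-1)/157 = -112/3 - (-250 + 2*I*sqrt(73))*(-1)/157 = -112/3 - (250/157 - 2*I*sqrt(73)/157) = -112/3 + (-250/157 + 2*I*sqrt(73)/157) = -18334/471 + 2*I*sqrt(73)/157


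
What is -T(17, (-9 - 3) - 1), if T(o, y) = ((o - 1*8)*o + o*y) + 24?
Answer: 44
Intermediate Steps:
T(o, y) = 24 + o*y + o*(-8 + o) (T(o, y) = ((o - 8)*o + o*y) + 24 = ((-8 + o)*o + o*y) + 24 = (o*(-8 + o) + o*y) + 24 = (o*y + o*(-8 + o)) + 24 = 24 + o*y + o*(-8 + o))
-T(17, (-9 - 3) - 1) = -(24 + 17**2 - 8*17 + 17*((-9 - 3) - 1)) = -(24 + 289 - 136 + 17*(-12 - 1)) = -(24 + 289 - 136 + 17*(-13)) = -(24 + 289 - 136 - 221) = -1*(-44) = 44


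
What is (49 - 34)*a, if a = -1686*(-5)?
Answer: 126450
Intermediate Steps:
a = 8430
(49 - 34)*a = (49 - 34)*8430 = 15*8430 = 126450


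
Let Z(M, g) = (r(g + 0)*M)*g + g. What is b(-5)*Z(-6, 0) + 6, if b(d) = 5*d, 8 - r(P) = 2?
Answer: 6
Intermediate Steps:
r(P) = 6 (r(P) = 8 - 1*2 = 8 - 2 = 6)
Z(M, g) = g + 6*M*g (Z(M, g) = (6*M)*g + g = 6*M*g + g = g + 6*M*g)
b(-5)*Z(-6, 0) + 6 = (5*(-5))*(0*(1 + 6*(-6))) + 6 = -0*(1 - 36) + 6 = -0*(-35) + 6 = -25*0 + 6 = 0 + 6 = 6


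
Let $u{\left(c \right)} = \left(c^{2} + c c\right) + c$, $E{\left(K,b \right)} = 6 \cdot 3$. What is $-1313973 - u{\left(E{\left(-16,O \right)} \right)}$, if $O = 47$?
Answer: $-1314639$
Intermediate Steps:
$E{\left(K,b \right)} = 18$
$u{\left(c \right)} = c + 2 c^{2}$ ($u{\left(c \right)} = \left(c^{2} + c^{2}\right) + c = 2 c^{2} + c = c + 2 c^{2}$)
$-1313973 - u{\left(E{\left(-16,O \right)} \right)} = -1313973 - 18 \left(1 + 2 \cdot 18\right) = -1313973 - 18 \left(1 + 36\right) = -1313973 - 18 \cdot 37 = -1313973 - 666 = -1314639$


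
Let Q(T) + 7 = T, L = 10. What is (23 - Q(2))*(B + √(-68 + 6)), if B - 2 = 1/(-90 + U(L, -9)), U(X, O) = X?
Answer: 1113/20 + 28*I*√62 ≈ 55.65 + 220.47*I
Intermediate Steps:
B = 159/80 (B = 2 + 1/(-90 + 10) = 2 + 1/(-80) = 2 - 1/80 = 159/80 ≈ 1.9875)
Q(T) = -7 + T
(23 - Q(2))*(B + √(-68 + 6)) = (23 - (-7 + 2))*(159/80 + √(-68 + 6)) = (23 - 1*(-5))*(159/80 + √(-62)) = (23 + 5)*(159/80 + I*√62) = 28*(159/80 + I*√62) = 1113/20 + 28*I*√62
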